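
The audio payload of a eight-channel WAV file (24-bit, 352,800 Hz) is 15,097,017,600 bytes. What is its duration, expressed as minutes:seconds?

Byte rate = 352,800 × 3 × 8 = 8,467,200 bytes/s.
Duration = 15,097,017,600 / 8,467,200 = 1,783 s.
1,783 s = 29:43.

29:43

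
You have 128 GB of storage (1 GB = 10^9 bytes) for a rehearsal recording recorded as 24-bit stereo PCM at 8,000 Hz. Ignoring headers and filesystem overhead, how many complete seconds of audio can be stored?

Uncompressed byte rate = 8,000 × 3 × 2 = 48,000 bytes/s.
Capacity = 128 × 1,000,000,000 = 128,000,000,000 bytes.
128,000,000,000 / 48,000 ≈ 2666666.67 s → 2,666,666 seconds.

2,666,666 seconds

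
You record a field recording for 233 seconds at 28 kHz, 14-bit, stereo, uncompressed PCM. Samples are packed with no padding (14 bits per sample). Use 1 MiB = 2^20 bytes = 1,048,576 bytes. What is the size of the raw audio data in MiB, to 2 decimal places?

21.78 MiB

Bits = 28,000 × 233 × 14 × 2 = 182,672,000 bits = 22,834,000 bytes.
22,834,000 / 1,048,576 = 21.78 MiB.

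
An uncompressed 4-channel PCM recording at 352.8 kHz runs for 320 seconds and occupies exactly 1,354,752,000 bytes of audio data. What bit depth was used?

Bytes per sample = 1,354,752,000 / (352,800 × 320 × 4) = 1,354,752,000 / 451,584,000 = 3.
Bit depth = 3 × 8 = 24 bits.

24 bits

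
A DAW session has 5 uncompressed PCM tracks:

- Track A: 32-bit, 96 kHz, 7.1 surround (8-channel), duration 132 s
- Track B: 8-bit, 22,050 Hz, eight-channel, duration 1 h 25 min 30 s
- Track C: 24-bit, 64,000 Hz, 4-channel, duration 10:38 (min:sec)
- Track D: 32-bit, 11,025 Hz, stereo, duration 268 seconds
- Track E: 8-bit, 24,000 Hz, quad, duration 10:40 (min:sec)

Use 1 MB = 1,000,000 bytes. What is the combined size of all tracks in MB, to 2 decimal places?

1885.50 MB

Track A: 96,000 × 132 × 4 × 8 = 405,504,000 bytes.
Track B: 1 h 25 min 30 s = 5,130 s; 22,050 × 5,130 × 1 × 8 = 904,932,000 bytes.
Track C: 10:38 (min:sec) = 638 s; 64,000 × 638 × 3 × 4 = 489,984,000 bytes.
Track D: 11,025 × 268 × 4 × 2 = 23,637,600 bytes.
Track E: 10:40 (min:sec) = 640 s; 24,000 × 640 × 1 × 4 = 61,440,000 bytes.
Total = 1,885,497,600 bytes = 1885.50 MB.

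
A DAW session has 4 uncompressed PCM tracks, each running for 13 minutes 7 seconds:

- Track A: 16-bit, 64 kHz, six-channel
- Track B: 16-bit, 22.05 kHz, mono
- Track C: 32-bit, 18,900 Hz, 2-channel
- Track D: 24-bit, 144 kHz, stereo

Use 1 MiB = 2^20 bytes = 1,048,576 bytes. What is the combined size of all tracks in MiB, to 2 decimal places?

13 minutes 7 seconds = 787 s.
Track A: 64,000 × 787 × 2 × 6 = 604,416,000 bytes.
Track B: 22,050 × 787 × 2 × 1 = 34,706,700 bytes.
Track C: 18,900 × 787 × 4 × 2 = 118,994,400 bytes.
Track D: 144,000 × 787 × 3 × 2 = 679,968,000 bytes.
Total = 1,438,085,100 bytes = 1371.46 MiB.

1371.46 MiB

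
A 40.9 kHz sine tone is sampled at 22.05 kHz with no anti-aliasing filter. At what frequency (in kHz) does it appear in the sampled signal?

Nyquist = 22,050/2 = 11,025 Hz; 40,900 Hz exceeds it.
Alias = |40,900 − 2×22,050| = |40,900 − 44,100| = 3,200 Hz = 3.2 kHz.

3.2 kHz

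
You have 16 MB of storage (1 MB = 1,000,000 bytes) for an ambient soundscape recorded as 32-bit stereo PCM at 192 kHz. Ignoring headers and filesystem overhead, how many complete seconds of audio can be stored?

Uncompressed byte rate = 192,000 × 4 × 2 = 1,536,000 bytes/s.
Capacity = 16 × 1,000,000 = 16,000,000 bytes.
16,000,000 / 1,536,000 ≈ 10.42 s → 10 seconds.

10 seconds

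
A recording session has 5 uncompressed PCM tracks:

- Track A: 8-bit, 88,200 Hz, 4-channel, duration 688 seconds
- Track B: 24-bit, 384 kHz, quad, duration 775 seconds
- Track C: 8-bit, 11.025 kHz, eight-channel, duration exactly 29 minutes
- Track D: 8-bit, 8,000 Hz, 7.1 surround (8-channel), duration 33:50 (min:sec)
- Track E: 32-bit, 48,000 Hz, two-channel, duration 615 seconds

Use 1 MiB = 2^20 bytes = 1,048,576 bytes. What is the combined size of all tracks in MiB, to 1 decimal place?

Track A: 88,200 × 688 × 1 × 4 = 242,726,400 bytes.
Track B: 384,000 × 775 × 3 × 4 = 3,571,200,000 bytes.
Track C: exactly 29 minutes = 1,740 s; 11,025 × 1,740 × 1 × 8 = 153,468,000 bytes.
Track D: 33:50 (min:sec) = 2,030 s; 8,000 × 2,030 × 1 × 8 = 129,920,000 bytes.
Track E: 48,000 × 615 × 4 × 2 = 236,160,000 bytes.
Total = 4,333,474,400 bytes = 4132.7 MiB.

4132.7 MiB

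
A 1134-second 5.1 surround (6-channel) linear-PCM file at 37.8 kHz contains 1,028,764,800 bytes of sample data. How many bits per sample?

32 bits

Bytes per sample = 1,028,764,800 / (37,800 × 1,134 × 6) = 1,028,764,800 / 257,191,200 = 4.
Bit depth = 4 × 8 = 32 bits.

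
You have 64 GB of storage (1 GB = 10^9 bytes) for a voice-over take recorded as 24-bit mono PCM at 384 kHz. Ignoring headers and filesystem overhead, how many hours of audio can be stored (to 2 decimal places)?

15.43 hours

Uncompressed byte rate = 384,000 × 3 × 1 = 1,152,000 bytes/s.
Capacity = 64 × 1,000,000,000 = 64,000,000,000 bytes.
64,000,000,000 / 1,152,000 ≈ 55555.56 s → 15.43 hours.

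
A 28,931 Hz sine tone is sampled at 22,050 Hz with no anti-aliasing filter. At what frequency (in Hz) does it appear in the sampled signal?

Nyquist = 22,050/2 = 11,025 Hz; 28,931 Hz exceeds it.
Alias = |28,931 − 1×22,050| = |28,931 − 22,050| = 6,881 Hz.

6,881 Hz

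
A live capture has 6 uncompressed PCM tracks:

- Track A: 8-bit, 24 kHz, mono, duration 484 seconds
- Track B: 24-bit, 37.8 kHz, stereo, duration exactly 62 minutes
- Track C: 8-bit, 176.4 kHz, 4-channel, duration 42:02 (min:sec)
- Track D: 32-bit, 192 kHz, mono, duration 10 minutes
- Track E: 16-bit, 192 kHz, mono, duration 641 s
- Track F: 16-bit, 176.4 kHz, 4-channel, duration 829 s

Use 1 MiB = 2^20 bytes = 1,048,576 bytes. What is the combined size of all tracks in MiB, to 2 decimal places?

4302.66 MiB

Track A: 24,000 × 484 × 1 × 1 = 11,616,000 bytes.
Track B: exactly 62 minutes = 3,720 s; 37,800 × 3,720 × 3 × 2 = 843,696,000 bytes.
Track C: 42:02 (min:sec) = 2,522 s; 176,400 × 2,522 × 1 × 4 = 1,779,523,200 bytes.
Track D: 10 minutes = 600 s; 192,000 × 600 × 4 × 1 = 460,800,000 bytes.
Track E: 192,000 × 641 × 2 × 1 = 246,144,000 bytes.
Track F: 176,400 × 829 × 2 × 4 = 1,169,884,800 bytes.
Total = 4,511,664,000 bytes = 4302.66 MiB.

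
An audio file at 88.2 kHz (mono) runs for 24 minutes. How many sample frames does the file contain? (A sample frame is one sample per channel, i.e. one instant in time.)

127,008,000 sample frames

24 minutes = 1,440 s.
88,200 samples/s × 1,440 s = 127,008,000 frames.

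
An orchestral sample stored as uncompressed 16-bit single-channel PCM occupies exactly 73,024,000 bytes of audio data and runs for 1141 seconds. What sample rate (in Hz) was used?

32,000 Hz

Bytes = sample_rate × seconds × bytes_per_sample × channels.
sample_rate = 73,024,000 / (1,141 × 2 × 1) = 73,024,000 / 2,282 = 32,000 Hz.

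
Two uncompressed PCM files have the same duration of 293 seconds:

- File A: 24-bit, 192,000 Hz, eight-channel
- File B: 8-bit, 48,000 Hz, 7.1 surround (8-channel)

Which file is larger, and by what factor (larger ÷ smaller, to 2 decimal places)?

File A, by a factor of 12.00

File A: 192,000 × 3 × 8 = 4,608,000 bytes/s.
File B: 48,000 × 1 × 8 = 384,000 bytes/s.
File A is larger; ratio = 1,350,144,000 / 112,512,000 = 12.00.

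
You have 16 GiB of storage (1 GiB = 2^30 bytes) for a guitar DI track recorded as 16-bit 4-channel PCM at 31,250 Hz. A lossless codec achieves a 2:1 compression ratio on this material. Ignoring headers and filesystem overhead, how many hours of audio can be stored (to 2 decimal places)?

Uncompressed byte rate = 31,250 × 2 × 4 = 250,000 bytes/s.
After 2:1 compression, effective rate ≈ 125000 bytes/s.
Capacity = 16 × 1,073,741,824 = 17,179,869,184 bytes.
17,179,869,184 / effective rate ≈ 137438.95 s → 38.18 hours.

38.18 hours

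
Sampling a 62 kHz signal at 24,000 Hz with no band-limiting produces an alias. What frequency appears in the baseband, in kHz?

10 kHz

Nyquist = 24,000/2 = 12,000 Hz; 62,000 Hz exceeds it.
Alias = |62,000 − 3×24,000| = |62,000 − 72,000| = 10,000 Hz = 10 kHz.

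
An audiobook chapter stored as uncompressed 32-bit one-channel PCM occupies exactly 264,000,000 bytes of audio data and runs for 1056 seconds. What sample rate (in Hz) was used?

62,500 Hz

Bytes = sample_rate × seconds × bytes_per_sample × channels.
sample_rate = 264,000,000 / (1,056 × 4 × 1) = 264,000,000 / 4,224 = 62,500 Hz.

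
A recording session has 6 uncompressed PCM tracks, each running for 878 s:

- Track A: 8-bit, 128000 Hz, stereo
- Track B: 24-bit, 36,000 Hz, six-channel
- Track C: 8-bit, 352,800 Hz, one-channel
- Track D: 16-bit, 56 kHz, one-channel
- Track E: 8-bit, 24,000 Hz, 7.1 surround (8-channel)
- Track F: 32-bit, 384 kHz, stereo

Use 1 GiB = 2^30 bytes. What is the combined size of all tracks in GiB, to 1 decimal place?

3.8 GiB

Track A: 128,000 × 878 × 1 × 2 = 224,768,000 bytes.
Track B: 36,000 × 878 × 3 × 6 = 568,944,000 bytes.
Track C: 352,800 × 878 × 1 × 1 = 309,758,400 bytes.
Track D: 56,000 × 878 × 2 × 1 = 98,336,000 bytes.
Track E: 24,000 × 878 × 1 × 8 = 168,576,000 bytes.
Track F: 384,000 × 878 × 4 × 2 = 2,697,216,000 bytes.
Total = 4,067,598,400 bytes = 3.8 GiB.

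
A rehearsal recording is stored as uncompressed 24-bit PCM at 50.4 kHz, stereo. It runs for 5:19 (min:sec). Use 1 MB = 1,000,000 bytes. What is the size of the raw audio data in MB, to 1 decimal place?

96.5 MB

Duration = 5:19 (min:sec) = 319 s.
Bytes = 50,400 samples/s × 319 s × 3 bytes/sample × 2 ch = 96,465,600 bytes.
96,465,600 / 1,000,000 = 96.5 MB.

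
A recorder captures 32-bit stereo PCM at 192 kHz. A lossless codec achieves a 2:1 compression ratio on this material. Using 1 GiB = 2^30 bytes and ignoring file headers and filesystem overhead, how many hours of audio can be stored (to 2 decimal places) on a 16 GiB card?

Uncompressed byte rate = 192,000 × 4 × 2 = 1,536,000 bytes/s.
After 2:1 compression, effective rate ≈ 768000 bytes/s.
Capacity = 16 × 1,073,741,824 = 17,179,869,184 bytes.
17,179,869,184 / effective rate ≈ 22369.62 s → 6.21 hours.

6.21 hours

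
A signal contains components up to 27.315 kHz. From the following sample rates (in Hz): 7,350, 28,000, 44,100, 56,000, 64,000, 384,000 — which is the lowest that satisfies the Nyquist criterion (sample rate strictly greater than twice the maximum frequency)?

Need sample rate > 2 × 27,315 = 54,630 Hz.
Lowest listed rate above 54,630 Hz is 56,000 Hz.

56,000 Hz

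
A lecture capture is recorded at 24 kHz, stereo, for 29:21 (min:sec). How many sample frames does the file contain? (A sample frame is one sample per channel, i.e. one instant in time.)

29:21 (min:sec) = 1,761 s.
24,000 samples/s × 1,761 s = 42,264,000 frames.

42,264,000 sample frames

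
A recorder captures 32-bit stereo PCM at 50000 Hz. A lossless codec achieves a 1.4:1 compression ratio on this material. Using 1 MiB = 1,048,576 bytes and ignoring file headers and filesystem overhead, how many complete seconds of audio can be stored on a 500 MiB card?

Uncompressed byte rate = 50,000 × 4 × 2 = 400,000 bytes/s.
After 1.4:1 compression, effective rate ≈ 285714.29 bytes/s.
Capacity = 500 × 1,048,576 = 524,288,000 bytes.
524,288,000 / effective rate ≈ 1835.01 s → 1,835 seconds.

1,835 seconds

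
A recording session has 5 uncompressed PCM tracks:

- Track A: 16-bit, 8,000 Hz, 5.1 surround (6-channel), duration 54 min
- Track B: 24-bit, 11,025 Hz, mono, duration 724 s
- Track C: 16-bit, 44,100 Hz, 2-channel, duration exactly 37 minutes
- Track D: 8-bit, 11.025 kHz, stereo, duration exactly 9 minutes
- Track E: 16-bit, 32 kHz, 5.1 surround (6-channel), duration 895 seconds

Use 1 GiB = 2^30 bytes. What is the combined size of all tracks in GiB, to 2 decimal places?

1.01 GiB

Track A: 54 min = 3,240 s; 8,000 × 3,240 × 2 × 6 = 311,040,000 bytes.
Track B: 11,025 × 724 × 3 × 1 = 23,946,300 bytes.
Track C: exactly 37 minutes = 2,220 s; 44,100 × 2,220 × 2 × 2 = 391,608,000 bytes.
Track D: exactly 9 minutes = 540 s; 11,025 × 540 × 1 × 2 = 11,907,000 bytes.
Track E: 32,000 × 895 × 2 × 6 = 343,680,000 bytes.
Total = 1,082,181,300 bytes = 1.01 GiB.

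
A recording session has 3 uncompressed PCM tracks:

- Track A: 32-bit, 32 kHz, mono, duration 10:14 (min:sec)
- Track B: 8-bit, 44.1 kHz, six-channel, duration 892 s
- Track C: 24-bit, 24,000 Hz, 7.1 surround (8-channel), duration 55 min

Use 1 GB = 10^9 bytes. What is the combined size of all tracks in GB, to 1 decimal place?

2.2 GB

Track A: 10:14 (min:sec) = 614 s; 32,000 × 614 × 4 × 1 = 78,592,000 bytes.
Track B: 44,100 × 892 × 1 × 6 = 236,023,200 bytes.
Track C: 55 min = 3,300 s; 24,000 × 3,300 × 3 × 8 = 1,900,800,000 bytes.
Total = 2,215,415,200 bytes = 2.2 GB.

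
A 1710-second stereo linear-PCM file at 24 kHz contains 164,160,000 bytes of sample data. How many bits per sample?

16 bits

Bytes per sample = 164,160,000 / (24,000 × 1,710 × 2) = 164,160,000 / 82,080,000 = 2.
Bit depth = 2 × 8 = 16 bits.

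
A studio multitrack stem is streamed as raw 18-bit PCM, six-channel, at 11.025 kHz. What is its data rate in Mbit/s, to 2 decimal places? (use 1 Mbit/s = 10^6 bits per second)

1.19 Mbit/s

Bit rate = 11,025 × 18 × 6 = 1,190,700 bits/s.
= 1.19 Mbit/s.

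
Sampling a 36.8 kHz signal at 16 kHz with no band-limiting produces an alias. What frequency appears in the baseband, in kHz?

4.8 kHz

Nyquist = 16,000/2 = 8,000 Hz; 36,800 Hz exceeds it.
Alias = |36,800 − 2×16,000| = |36,800 − 32,000| = 4,800 Hz = 4.8 kHz.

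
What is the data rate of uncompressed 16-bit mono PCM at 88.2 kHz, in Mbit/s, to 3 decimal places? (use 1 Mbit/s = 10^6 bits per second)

1.411 Mbit/s

Bit rate = 88,200 × 16 × 1 = 1,411,200 bits/s.
= 1.411 Mbit/s.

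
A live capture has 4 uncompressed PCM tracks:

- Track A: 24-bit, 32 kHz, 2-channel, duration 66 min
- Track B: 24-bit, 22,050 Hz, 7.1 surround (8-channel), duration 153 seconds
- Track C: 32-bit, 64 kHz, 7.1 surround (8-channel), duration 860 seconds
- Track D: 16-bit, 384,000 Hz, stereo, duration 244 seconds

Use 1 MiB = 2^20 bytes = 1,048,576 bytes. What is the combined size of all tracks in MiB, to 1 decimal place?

Track A: 66 min = 3,960 s; 32,000 × 3,960 × 3 × 2 = 760,320,000 bytes.
Track B: 22,050 × 153 × 3 × 8 = 80,967,600 bytes.
Track C: 64,000 × 860 × 4 × 8 = 1,761,280,000 bytes.
Track D: 384,000 × 244 × 2 × 2 = 374,784,000 bytes.
Total = 2,977,351,600 bytes = 2839.4 MiB.

2839.4 MiB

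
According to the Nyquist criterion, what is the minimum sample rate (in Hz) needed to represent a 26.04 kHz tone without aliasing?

52,080 Hz

Minimum sample rate = 2 × 26,040 Hz = 52,080 Hz.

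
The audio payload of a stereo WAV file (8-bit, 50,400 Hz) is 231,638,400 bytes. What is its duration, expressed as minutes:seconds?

38:18

Byte rate = 50,400 × 1 × 2 = 100,800 bytes/s.
Duration = 231,638,400 / 100,800 = 2,298 s.
2,298 s = 38:18.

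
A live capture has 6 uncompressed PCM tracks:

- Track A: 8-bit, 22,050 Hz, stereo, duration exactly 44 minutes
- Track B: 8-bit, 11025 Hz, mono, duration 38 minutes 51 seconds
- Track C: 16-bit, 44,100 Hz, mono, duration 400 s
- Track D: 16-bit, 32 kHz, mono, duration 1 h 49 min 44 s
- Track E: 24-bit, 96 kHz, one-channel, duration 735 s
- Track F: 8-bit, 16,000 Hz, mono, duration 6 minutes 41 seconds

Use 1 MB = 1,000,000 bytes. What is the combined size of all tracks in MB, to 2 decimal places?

Track A: exactly 44 minutes = 2,640 s; 22,050 × 2,640 × 1 × 2 = 116,424,000 bytes.
Track B: 38 minutes 51 seconds = 2,331 s; 11,025 × 2,331 × 1 × 1 = 25,699,275 bytes.
Track C: 44,100 × 400 × 2 × 1 = 35,280,000 bytes.
Track D: 1 h 49 min 44 s = 6,584 s; 32,000 × 6,584 × 2 × 1 = 421,376,000 bytes.
Track E: 96,000 × 735 × 3 × 1 = 211,680,000 bytes.
Track F: 6 minutes 41 seconds = 401 s; 16,000 × 401 × 1 × 1 = 6,416,000 bytes.
Total = 816,875,275 bytes = 816.88 MB.

816.88 MB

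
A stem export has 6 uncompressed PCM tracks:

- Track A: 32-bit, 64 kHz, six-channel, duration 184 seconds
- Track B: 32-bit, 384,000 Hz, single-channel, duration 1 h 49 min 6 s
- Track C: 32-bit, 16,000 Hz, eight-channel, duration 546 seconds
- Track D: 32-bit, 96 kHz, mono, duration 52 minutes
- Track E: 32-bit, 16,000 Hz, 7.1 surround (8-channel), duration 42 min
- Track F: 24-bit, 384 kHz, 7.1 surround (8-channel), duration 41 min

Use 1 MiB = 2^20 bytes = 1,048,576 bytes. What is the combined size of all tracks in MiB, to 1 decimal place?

Track A: 64,000 × 184 × 4 × 6 = 282,624,000 bytes.
Track B: 1 h 49 min 6 s = 6,546 s; 384,000 × 6,546 × 4 × 1 = 10,054,656,000 bytes.
Track C: 16,000 × 546 × 4 × 8 = 279,552,000 bytes.
Track D: 52 minutes = 3,120 s; 96,000 × 3,120 × 4 × 1 = 1,198,080,000 bytes.
Track E: 42 min = 2,520 s; 16,000 × 2,520 × 4 × 8 = 1,290,240,000 bytes.
Track F: 41 min = 2,460 s; 384,000 × 2,460 × 3 × 8 = 22,671,360,000 bytes.
Total = 35,776,512,000 bytes = 34119.1 MiB.

34119.1 MiB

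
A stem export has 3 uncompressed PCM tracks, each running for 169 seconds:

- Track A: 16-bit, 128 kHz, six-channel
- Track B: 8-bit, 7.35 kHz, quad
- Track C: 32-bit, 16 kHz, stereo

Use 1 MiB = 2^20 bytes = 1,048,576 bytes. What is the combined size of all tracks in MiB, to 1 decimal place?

Track A: 128,000 × 169 × 2 × 6 = 259,584,000 bytes.
Track B: 7,350 × 169 × 1 × 4 = 4,968,600 bytes.
Track C: 16,000 × 169 × 4 × 2 = 21,632,000 bytes.
Total = 286,184,600 bytes = 272.9 MiB.

272.9 MiB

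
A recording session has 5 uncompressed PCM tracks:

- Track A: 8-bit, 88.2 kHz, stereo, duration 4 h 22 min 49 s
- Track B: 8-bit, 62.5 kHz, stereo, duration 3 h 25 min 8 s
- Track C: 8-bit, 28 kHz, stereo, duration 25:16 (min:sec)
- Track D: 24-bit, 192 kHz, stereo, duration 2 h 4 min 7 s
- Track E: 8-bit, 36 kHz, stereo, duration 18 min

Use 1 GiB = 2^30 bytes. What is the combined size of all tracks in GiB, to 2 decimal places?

Track A: 4 h 22 min 49 s = 15,769 s; 88,200 × 15,769 × 1 × 2 = 2,781,651,600 bytes.
Track B: 3 h 25 min 8 s = 12,308 s; 62,500 × 12,308 × 1 × 2 = 1,538,500,000 bytes.
Track C: 25:16 (min:sec) = 1,516 s; 28,000 × 1,516 × 1 × 2 = 84,896,000 bytes.
Track D: 2 h 4 min 7 s = 7,447 s; 192,000 × 7,447 × 3 × 2 = 8,578,944,000 bytes.
Track E: 18 min = 1,080 s; 36,000 × 1,080 × 1 × 2 = 77,760,000 bytes.
Total = 13,061,751,600 bytes = 12.16 GiB.

12.16 GiB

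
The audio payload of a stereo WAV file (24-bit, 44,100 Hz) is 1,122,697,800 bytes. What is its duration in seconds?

4,243 seconds

Byte rate = 44,100 × 3 × 2 = 264,600 bytes/s.
Duration = 1,122,697,800 / 264,600 = 4,243 s.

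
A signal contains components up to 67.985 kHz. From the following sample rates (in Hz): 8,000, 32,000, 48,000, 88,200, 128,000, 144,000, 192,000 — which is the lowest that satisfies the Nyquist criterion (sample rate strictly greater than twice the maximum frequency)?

144,000 Hz

Need sample rate > 2 × 67,985 = 135,970 Hz.
Lowest listed rate above 135,970 Hz is 144,000 Hz.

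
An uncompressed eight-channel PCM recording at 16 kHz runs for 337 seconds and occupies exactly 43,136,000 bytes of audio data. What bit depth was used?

Bytes per sample = 43,136,000 / (16,000 × 337 × 8) = 43,136,000 / 43,136,000 = 1.
Bit depth = 1 × 8 = 8 bits.

8 bits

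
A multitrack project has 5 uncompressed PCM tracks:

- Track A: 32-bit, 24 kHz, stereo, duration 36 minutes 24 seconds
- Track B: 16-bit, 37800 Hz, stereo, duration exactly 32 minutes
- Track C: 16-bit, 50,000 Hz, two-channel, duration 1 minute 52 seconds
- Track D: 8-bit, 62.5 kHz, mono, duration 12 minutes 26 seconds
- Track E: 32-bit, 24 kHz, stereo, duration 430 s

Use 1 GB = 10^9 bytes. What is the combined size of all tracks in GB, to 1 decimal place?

Track A: 36 minutes 24 seconds = 2,184 s; 24,000 × 2,184 × 4 × 2 = 419,328,000 bytes.
Track B: exactly 32 minutes = 1,920 s; 37,800 × 1,920 × 2 × 2 = 290,304,000 bytes.
Track C: 1 minute 52 seconds = 112 s; 50,000 × 112 × 2 × 2 = 22,400,000 bytes.
Track D: 12 minutes 26 seconds = 746 s; 62,500 × 746 × 1 × 1 = 46,625,000 bytes.
Track E: 24,000 × 430 × 4 × 2 = 82,560,000 bytes.
Total = 861,217,000 bytes = 0.9 GB.

0.9 GB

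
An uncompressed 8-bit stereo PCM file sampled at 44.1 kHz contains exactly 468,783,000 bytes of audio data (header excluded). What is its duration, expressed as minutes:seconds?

88:35

Byte rate = 44,100 × 1 × 2 = 88,200 bytes/s.
Duration = 468,783,000 / 88,200 = 5,315 s.
5,315 s = 88:35.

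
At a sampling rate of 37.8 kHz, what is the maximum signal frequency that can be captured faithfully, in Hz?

18,900 Hz

Nyquist frequency = sample rate / 2 = 37,800 / 2 = 18,900 Hz.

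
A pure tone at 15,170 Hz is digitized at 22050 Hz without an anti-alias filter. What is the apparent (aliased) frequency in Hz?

6,880 Hz

Nyquist = 22,050/2 = 11,025 Hz; 15,170 Hz exceeds it.
Alias = |15,170 − 1×22,050| = |15,170 − 22,050| = 6,880 Hz.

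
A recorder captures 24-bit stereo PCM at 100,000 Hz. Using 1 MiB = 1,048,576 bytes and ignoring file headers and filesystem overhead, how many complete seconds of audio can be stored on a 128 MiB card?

Uncompressed byte rate = 100,000 × 3 × 2 = 600,000 bytes/s.
Capacity = 128 × 1,048,576 = 134,217,728 bytes.
134,217,728 / 600,000 ≈ 223.7 s → 223 seconds.

223 seconds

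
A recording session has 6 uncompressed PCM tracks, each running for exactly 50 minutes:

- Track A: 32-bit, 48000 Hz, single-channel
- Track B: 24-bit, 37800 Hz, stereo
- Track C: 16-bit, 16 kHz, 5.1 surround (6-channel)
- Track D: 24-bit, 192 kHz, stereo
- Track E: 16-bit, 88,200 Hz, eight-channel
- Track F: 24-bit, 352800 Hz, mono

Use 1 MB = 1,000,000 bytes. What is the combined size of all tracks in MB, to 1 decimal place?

12697.2 MB

exactly 50 minutes = 3,000 s.
Track A: 48,000 × 3,000 × 4 × 1 = 576,000,000 bytes.
Track B: 37,800 × 3,000 × 3 × 2 = 680,400,000 bytes.
Track C: 16,000 × 3,000 × 2 × 6 = 576,000,000 bytes.
Track D: 192,000 × 3,000 × 3 × 2 = 3,456,000,000 bytes.
Track E: 88,200 × 3,000 × 2 × 8 = 4,233,600,000 bytes.
Track F: 352,800 × 3,000 × 3 × 1 = 3,175,200,000 bytes.
Total = 12,697,200,000 bytes = 12697.2 MB.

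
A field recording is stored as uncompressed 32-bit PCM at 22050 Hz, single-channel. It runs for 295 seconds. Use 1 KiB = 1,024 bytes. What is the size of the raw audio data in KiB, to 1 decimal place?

Bytes = 22,050 samples/s × 295 s × 4 bytes/sample × 1 ch = 26,019,000 bytes.
26,019,000 / 1,024 = 25409.2 KiB.

25409.2 KiB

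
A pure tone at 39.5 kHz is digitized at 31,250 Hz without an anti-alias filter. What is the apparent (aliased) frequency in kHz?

Nyquist = 31,250/2 = 15,625 Hz; 39,500 Hz exceeds it.
Alias = |39,500 − 1×31,250| = |39,500 − 31,250| = 8,250 Hz = 8.25 kHz.

8.25 kHz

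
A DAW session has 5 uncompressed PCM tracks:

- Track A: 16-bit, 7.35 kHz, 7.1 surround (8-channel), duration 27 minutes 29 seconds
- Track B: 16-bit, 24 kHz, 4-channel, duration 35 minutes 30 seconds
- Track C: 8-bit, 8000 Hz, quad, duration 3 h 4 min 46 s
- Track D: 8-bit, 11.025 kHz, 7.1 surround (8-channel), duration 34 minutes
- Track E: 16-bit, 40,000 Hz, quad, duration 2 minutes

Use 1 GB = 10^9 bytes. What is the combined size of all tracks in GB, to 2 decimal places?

Track A: 27 minutes 29 seconds = 1,649 s; 7,350 × 1,649 × 2 × 8 = 193,922,400 bytes.
Track B: 35 minutes 30 seconds = 2,130 s; 24,000 × 2,130 × 2 × 4 = 408,960,000 bytes.
Track C: 3 h 4 min 46 s = 11,086 s; 8,000 × 11,086 × 1 × 4 = 354,752,000 bytes.
Track D: 34 minutes = 2,040 s; 11,025 × 2,040 × 1 × 8 = 179,928,000 bytes.
Track E: 2 minutes = 120 s; 40,000 × 120 × 2 × 4 = 38,400,000 bytes.
Total = 1,175,962,400 bytes = 1.18 GB.

1.18 GB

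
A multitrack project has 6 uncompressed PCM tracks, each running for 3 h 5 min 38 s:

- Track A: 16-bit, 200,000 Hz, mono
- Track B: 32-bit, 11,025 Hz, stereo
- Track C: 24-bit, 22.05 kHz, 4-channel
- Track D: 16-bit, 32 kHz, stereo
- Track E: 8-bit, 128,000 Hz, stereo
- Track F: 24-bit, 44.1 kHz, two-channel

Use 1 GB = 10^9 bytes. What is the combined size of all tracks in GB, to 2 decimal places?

15.61 GB

3 h 5 min 38 s = 11,138 s.
Track A: 200,000 × 11,138 × 2 × 1 = 4,455,200,000 bytes.
Track B: 11,025 × 11,138 × 4 × 2 = 982,371,600 bytes.
Track C: 22,050 × 11,138 × 3 × 4 = 2,947,114,800 bytes.
Track D: 32,000 × 11,138 × 2 × 2 = 1,425,664,000 bytes.
Track E: 128,000 × 11,138 × 1 × 2 = 2,851,328,000 bytes.
Track F: 44,100 × 11,138 × 3 × 2 = 2,947,114,800 bytes.
Total = 15,608,793,200 bytes = 15.61 GB.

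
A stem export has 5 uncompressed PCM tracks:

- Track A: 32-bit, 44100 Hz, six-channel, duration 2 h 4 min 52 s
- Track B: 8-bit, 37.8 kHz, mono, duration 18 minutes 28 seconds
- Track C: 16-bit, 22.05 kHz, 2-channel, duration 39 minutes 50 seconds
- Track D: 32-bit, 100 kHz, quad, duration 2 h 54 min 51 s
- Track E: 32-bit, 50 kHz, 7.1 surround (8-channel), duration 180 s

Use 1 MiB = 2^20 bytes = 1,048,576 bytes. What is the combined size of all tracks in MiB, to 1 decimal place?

24085.8 MiB

Track A: 2 h 4 min 52 s = 7,492 s; 44,100 × 7,492 × 4 × 6 = 7,929,532,800 bytes.
Track B: 18 minutes 28 seconds = 1,108 s; 37,800 × 1,108 × 1 × 1 = 41,882,400 bytes.
Track C: 39 minutes 50 seconds = 2,390 s; 22,050 × 2,390 × 2 × 2 = 210,798,000 bytes.
Track D: 2 h 54 min 51 s = 10,491 s; 100,000 × 10,491 × 4 × 4 = 16,785,600,000 bytes.
Track E: 50,000 × 180 × 4 × 8 = 288,000,000 bytes.
Total = 25,255,813,200 bytes = 24085.8 MiB.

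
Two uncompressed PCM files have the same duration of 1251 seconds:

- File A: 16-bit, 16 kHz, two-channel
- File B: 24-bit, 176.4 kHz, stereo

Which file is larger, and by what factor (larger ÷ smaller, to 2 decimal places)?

File B, by a factor of 16.54

File A: 16,000 × 2 × 2 = 64,000 bytes/s.
File B: 176,400 × 3 × 2 = 1,058,400 bytes/s.
File B is larger; ratio = 1,324,058,400 / 80,064,000 = 16.54.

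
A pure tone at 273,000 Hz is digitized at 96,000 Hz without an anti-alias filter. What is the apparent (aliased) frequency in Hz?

Nyquist = 96,000/2 = 48,000 Hz; 273,000 Hz exceeds it.
Alias = |273,000 − 3×96,000| = |273,000 − 288,000| = 15,000 Hz.

15,000 Hz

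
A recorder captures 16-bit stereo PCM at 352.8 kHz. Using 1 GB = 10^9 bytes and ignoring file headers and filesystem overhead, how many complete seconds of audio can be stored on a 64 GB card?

Uncompressed byte rate = 352,800 × 2 × 2 = 1,411,200 bytes/s.
Capacity = 64 × 1,000,000,000 = 64,000,000,000 bytes.
64,000,000,000 / 1,411,200 ≈ 45351.47 s → 45,351 seconds.

45,351 seconds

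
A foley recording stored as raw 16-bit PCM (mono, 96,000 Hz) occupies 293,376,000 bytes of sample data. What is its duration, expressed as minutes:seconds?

Byte rate = 96,000 × 2 × 1 = 192,000 bytes/s.
Duration = 293,376,000 / 192,000 = 1,528 s.
1,528 s = 25:28.

25:28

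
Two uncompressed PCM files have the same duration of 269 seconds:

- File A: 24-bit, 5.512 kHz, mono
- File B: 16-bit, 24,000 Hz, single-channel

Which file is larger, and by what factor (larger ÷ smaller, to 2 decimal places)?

File B, by a factor of 2.90

File A: 5,512 × 3 × 1 = 16,536 bytes/s.
File B: 24,000 × 2 × 1 = 48,000 bytes/s.
File B is larger; ratio = 12,912,000 / 4,448,184 = 2.90.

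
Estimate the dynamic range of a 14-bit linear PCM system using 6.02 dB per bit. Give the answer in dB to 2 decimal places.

14 × 6.02 = 84.28 dB.

84.28 dB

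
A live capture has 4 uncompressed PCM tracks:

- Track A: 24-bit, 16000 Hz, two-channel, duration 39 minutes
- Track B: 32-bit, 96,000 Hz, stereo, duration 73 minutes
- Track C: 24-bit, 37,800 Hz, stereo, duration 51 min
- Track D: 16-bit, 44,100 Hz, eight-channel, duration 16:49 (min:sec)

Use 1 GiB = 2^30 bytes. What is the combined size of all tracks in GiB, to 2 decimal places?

4.65 GiB

Track A: 39 minutes = 2,340 s; 16,000 × 2,340 × 3 × 2 = 224,640,000 bytes.
Track B: 73 minutes = 4,380 s; 96,000 × 4,380 × 4 × 2 = 3,363,840,000 bytes.
Track C: 51 min = 3,060 s; 37,800 × 3,060 × 3 × 2 = 694,008,000 bytes.
Track D: 16:49 (min:sec) = 1,009 s; 44,100 × 1,009 × 2 × 8 = 711,950,400 bytes.
Total = 4,994,438,400 bytes = 4.65 GiB.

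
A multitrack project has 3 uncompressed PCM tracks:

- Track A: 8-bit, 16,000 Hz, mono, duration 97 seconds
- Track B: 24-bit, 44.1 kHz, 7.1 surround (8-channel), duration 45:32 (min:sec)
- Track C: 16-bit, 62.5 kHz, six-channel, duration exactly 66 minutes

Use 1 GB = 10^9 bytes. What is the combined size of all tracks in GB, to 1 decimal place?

Track A: 16,000 × 97 × 1 × 1 = 1,552,000 bytes.
Track B: 45:32 (min:sec) = 2,732 s; 44,100 × 2,732 × 3 × 8 = 2,891,548,800 bytes.
Track C: exactly 66 minutes = 3,960 s; 62,500 × 3,960 × 2 × 6 = 2,970,000,000 bytes.
Total = 5,863,100,800 bytes = 5.9 GB.

5.9 GB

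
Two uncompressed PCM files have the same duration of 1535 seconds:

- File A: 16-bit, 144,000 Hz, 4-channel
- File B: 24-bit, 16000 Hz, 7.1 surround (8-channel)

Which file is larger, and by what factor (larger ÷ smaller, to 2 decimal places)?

File A: 144,000 × 2 × 4 = 1,152,000 bytes/s.
File B: 16,000 × 3 × 8 = 384,000 bytes/s.
File A is larger; ratio = 1,768,320,000 / 589,440,000 = 3.00.

File A, by a factor of 3.00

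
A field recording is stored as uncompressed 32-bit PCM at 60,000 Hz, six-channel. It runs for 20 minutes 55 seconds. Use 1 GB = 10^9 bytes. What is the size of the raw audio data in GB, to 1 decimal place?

1.8 GB

Duration = 20 minutes 55 seconds = 1,255 s.
Bytes = 60,000 samples/s × 1,255 s × 4 bytes/sample × 6 ch = 1,807,200,000 bytes.
1,807,200,000 / 1,000,000,000 = 1.8 GB.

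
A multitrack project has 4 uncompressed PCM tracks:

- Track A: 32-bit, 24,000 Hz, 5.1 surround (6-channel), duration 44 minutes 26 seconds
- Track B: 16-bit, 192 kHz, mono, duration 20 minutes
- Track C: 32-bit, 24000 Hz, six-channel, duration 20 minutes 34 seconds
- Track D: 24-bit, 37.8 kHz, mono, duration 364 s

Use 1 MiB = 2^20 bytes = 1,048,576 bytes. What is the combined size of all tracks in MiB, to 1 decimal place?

Track A: 44 minutes 26 seconds = 2,666 s; 24,000 × 2,666 × 4 × 6 = 1,535,616,000 bytes.
Track B: 20 minutes = 1,200 s; 192,000 × 1,200 × 2 × 1 = 460,800,000 bytes.
Track C: 20 minutes 34 seconds = 1,234 s; 24,000 × 1,234 × 4 × 6 = 710,784,000 bytes.
Track D: 37,800 × 364 × 3 × 1 = 41,277,600 bytes.
Total = 2,748,477,600 bytes = 2621.2 MiB.

2621.2 MiB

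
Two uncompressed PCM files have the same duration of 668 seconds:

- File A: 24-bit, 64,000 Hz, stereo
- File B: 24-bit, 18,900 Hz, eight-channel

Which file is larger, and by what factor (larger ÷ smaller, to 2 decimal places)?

File A: 64,000 × 3 × 2 = 384,000 bytes/s.
File B: 18,900 × 3 × 8 = 453,600 bytes/s.
File B is larger; ratio = 303,004,800 / 256,512,000 = 1.18.

File B, by a factor of 1.18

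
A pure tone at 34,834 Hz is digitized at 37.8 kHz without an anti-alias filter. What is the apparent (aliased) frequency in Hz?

2,966 Hz

Nyquist = 37,800/2 = 18,900 Hz; 34,834 Hz exceeds it.
Alias = |34,834 − 1×37,800| = |34,834 − 37,800| = 2,966 Hz.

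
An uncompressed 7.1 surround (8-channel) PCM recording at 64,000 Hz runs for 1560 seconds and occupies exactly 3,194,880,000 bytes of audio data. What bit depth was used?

Bytes per sample = 3,194,880,000 / (64,000 × 1,560 × 8) = 3,194,880,000 / 798,720,000 = 4.
Bit depth = 4 × 8 = 32 bits.

32 bits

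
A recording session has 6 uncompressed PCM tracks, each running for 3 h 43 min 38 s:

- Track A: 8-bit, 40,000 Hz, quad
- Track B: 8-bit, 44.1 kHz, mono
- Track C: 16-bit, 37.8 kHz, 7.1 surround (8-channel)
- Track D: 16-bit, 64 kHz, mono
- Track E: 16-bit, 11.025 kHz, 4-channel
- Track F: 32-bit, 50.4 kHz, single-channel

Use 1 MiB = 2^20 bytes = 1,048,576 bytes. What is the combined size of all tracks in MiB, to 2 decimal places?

15697.35 MiB

3 h 43 min 38 s = 13,418 s.
Track A: 40,000 × 13,418 × 1 × 4 = 2,146,880,000 bytes.
Track B: 44,100 × 13,418 × 1 × 1 = 591,733,800 bytes.
Track C: 37,800 × 13,418 × 2 × 8 = 8,115,206,400 bytes.
Track D: 64,000 × 13,418 × 2 × 1 = 1,717,504,000 bytes.
Track E: 11,025 × 13,418 × 2 × 4 = 1,183,467,600 bytes.
Track F: 50,400 × 13,418 × 4 × 1 = 2,705,068,800 bytes.
Total = 16,459,860,600 bytes = 15697.35 MiB.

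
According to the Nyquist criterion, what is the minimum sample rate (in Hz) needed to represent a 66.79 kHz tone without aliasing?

133,580 Hz

Minimum sample rate = 2 × 66,790 Hz = 133,580 Hz.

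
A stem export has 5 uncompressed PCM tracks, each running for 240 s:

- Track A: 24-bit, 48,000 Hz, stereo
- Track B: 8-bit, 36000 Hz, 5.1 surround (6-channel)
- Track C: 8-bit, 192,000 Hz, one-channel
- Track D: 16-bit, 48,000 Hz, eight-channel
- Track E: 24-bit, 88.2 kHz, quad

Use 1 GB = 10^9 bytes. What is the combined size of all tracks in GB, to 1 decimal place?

0.6 GB

Track A: 48,000 × 240 × 3 × 2 = 69,120,000 bytes.
Track B: 36,000 × 240 × 1 × 6 = 51,840,000 bytes.
Track C: 192,000 × 240 × 1 × 1 = 46,080,000 bytes.
Track D: 48,000 × 240 × 2 × 8 = 184,320,000 bytes.
Track E: 88,200 × 240 × 3 × 4 = 254,016,000 bytes.
Total = 605,376,000 bytes = 0.6 GB.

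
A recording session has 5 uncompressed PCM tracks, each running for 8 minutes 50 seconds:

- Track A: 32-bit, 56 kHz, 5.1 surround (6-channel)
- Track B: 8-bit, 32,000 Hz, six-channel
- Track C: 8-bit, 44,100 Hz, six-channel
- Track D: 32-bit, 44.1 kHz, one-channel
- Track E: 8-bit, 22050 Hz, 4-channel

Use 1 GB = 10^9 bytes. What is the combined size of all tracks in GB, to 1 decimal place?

1.1 GB

8 minutes 50 seconds = 530 s.
Track A: 56,000 × 530 × 4 × 6 = 712,320,000 bytes.
Track B: 32,000 × 530 × 1 × 6 = 101,760,000 bytes.
Track C: 44,100 × 530 × 1 × 6 = 140,238,000 bytes.
Track D: 44,100 × 530 × 4 × 1 = 93,492,000 bytes.
Track E: 22,050 × 530 × 1 × 4 = 46,746,000 bytes.
Total = 1,094,556,000 bytes = 1.1 GB.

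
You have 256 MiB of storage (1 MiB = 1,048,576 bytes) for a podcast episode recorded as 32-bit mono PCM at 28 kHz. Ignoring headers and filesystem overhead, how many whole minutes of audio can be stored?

Uncompressed byte rate = 28,000 × 4 × 1 = 112,000 bytes/s.
Capacity = 256 × 1,048,576 = 268,435,456 bytes.
268,435,456 / 112,000 ≈ 2396.75 s → 39 minutes.

39 minutes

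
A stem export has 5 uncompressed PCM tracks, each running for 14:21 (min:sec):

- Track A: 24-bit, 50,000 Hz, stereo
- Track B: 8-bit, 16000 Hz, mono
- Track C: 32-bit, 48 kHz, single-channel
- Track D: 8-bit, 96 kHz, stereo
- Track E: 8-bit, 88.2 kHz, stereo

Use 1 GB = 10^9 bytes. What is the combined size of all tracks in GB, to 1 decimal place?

14:21 (min:sec) = 861 s.
Track A: 50,000 × 861 × 3 × 2 = 258,300,000 bytes.
Track B: 16,000 × 861 × 1 × 1 = 13,776,000 bytes.
Track C: 48,000 × 861 × 4 × 1 = 165,312,000 bytes.
Track D: 96,000 × 861 × 1 × 2 = 165,312,000 bytes.
Track E: 88,200 × 861 × 1 × 2 = 151,880,400 bytes.
Total = 754,580,400 bytes = 0.8 GB.

0.8 GB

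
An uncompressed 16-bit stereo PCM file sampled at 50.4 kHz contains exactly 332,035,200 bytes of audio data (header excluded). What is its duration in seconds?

Byte rate = 50,400 × 2 × 2 = 201,600 bytes/s.
Duration = 332,035,200 / 201,600 = 1,647 s.

1,647 seconds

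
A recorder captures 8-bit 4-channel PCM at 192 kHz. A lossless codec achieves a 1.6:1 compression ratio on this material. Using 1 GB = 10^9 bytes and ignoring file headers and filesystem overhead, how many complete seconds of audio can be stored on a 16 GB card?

Uncompressed byte rate = 192,000 × 1 × 4 = 768,000 bytes/s.
After 1.6:1 compression, effective rate ≈ 480000 bytes/s.
Capacity = 16 × 1,000,000,000 = 16,000,000,000 bytes.
16,000,000,000 / effective rate ≈ 33333.33 s → 33,333 seconds.

33,333 seconds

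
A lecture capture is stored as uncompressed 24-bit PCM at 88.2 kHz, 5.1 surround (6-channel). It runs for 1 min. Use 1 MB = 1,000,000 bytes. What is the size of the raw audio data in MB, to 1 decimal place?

Duration = 1 min = 60 s.
Bytes = 88,200 samples/s × 60 s × 3 bytes/sample × 6 ch = 95,256,000 bytes.
95,256,000 / 1,000,000 = 95.3 MB.

95.3 MB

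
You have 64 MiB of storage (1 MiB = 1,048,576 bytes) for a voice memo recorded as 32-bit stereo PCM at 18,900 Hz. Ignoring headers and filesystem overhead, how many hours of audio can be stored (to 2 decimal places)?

0.12 hours

Uncompressed byte rate = 18,900 × 4 × 2 = 151,200 bytes/s.
Capacity = 64 × 1,048,576 = 67,108,864 bytes.
67,108,864 / 151,200 ≈ 443.84 s → 0.12 hours.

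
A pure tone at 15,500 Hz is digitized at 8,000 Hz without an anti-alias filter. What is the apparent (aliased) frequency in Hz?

Nyquist = 8,000/2 = 4,000 Hz; 15,500 Hz exceeds it.
Alias = |15,500 − 2×8,000| = |15,500 − 16,000| = 500 Hz.

500 Hz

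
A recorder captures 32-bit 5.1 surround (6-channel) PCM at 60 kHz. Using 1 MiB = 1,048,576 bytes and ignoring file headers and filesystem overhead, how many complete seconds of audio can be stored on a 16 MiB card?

11 seconds

Uncompressed byte rate = 60,000 × 4 × 6 = 1,440,000 bytes/s.
Capacity = 16 × 1,048,576 = 16,777,216 bytes.
16,777,216 / 1,440,000 ≈ 11.65 s → 11 seconds.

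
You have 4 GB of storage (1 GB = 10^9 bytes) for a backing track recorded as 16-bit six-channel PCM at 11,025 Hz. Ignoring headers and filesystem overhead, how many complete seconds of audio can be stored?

Uncompressed byte rate = 11,025 × 2 × 6 = 132,300 bytes/s.
Capacity = 4 × 1,000,000,000 = 4,000,000,000 bytes.
4,000,000,000 / 132,300 ≈ 30234.32 s → 30,234 seconds.

30,234 seconds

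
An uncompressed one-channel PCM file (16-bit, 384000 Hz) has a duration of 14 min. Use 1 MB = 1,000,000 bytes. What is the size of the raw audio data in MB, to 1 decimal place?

Duration = 14 min = 840 s.
Bytes = 384,000 samples/s × 840 s × 2 bytes/sample × 1 ch = 645,120,000 bytes.
645,120,000 / 1,000,000 = 645.1 MB.

645.1 MB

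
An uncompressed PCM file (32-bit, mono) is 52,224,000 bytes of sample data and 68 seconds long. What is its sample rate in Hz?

Bytes = sample_rate × seconds × bytes_per_sample × channels.
sample_rate = 52,224,000 / (68 × 4 × 1) = 52,224,000 / 272 = 192,000 Hz.

192,000 Hz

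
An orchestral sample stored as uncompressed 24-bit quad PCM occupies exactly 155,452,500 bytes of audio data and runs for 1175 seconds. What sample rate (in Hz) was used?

11,025 Hz

Bytes = sample_rate × seconds × bytes_per_sample × channels.
sample_rate = 155,452,500 / (1,175 × 3 × 4) = 155,452,500 / 14,100 = 11,025 Hz.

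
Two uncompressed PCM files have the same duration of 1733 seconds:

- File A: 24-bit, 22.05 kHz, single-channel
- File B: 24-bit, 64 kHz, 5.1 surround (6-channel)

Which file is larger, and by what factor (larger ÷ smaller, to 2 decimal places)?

File B, by a factor of 17.41

File A: 22,050 × 3 × 1 = 66,150 bytes/s.
File B: 64,000 × 3 × 6 = 1,152,000 bytes/s.
File B is larger; ratio = 1,996,416,000 / 114,637,950 = 17.41.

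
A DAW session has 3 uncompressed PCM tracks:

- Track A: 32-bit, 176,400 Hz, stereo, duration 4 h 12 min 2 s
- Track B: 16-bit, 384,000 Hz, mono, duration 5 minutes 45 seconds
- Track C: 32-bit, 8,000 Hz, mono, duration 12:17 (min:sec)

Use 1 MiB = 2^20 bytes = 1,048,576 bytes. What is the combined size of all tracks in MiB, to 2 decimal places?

Track A: 4 h 12 min 2 s = 15,122 s; 176,400 × 15,122 × 4 × 2 = 21,340,166,400 bytes.
Track B: 5 minutes 45 seconds = 345 s; 384,000 × 345 × 2 × 1 = 264,960,000 bytes.
Track C: 12:17 (min:sec) = 737 s; 8,000 × 737 × 4 × 1 = 23,584,000 bytes.
Total = 21,628,710,400 bytes = 20626.75 MiB.

20626.75 MiB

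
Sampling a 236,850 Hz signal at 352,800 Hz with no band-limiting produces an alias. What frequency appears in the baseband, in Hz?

Nyquist = 352,800/2 = 176,400 Hz; 236,850 Hz exceeds it.
Alias = |236,850 − 1×352,800| = |236,850 − 352,800| = 115,950 Hz.

115,950 Hz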